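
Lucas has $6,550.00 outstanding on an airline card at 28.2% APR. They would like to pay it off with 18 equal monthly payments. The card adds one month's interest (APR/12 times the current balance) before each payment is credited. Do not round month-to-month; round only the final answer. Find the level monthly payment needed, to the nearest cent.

Monthly rate r = 28.2%/12 = 2.35% = 0.0235.
Level-payment amortization: P = B₀·r / (1 − (1+r)^(−n)) = 6550.00·0.0235 / (1 − 1.0235^(−18)).
Denominator 1 − (1+r)^(−18) = 0.341707732.
P = 153.925 / 0.341707732 ≈ 450.46.

$450.46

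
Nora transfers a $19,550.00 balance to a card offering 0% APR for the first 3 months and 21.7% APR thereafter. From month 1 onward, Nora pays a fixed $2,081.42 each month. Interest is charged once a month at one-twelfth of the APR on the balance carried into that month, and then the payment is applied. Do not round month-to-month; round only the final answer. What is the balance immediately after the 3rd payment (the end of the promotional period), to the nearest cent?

$13,305.74

Promo months 1–3 at r₀ = 0%/12 = 0; months 4+ at r₁ = 21.7%/12 = 0.0180833.
After month 3 (no interest yet): B = $19,550.00 − 3·$2,081.42 = $13,305.74.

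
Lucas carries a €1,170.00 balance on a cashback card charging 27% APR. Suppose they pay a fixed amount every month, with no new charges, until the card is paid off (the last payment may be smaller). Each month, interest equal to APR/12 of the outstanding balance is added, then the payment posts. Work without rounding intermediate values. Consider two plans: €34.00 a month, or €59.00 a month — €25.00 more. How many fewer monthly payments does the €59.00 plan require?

Monthly rate r = 27%/12 = 2.25% = 0.0225.
At €34.00/mo: n = ⌈−ln(1 − rB₀/P)/ln(1+r)⌉ = 67 payments (last €30.37); total interest = total paid − €1,170.00 = €1,104.37.
At €59.00/mo: 27 payments (last €33.07); total interest €397.07.
Payments saved = 67 − 27 = 40.

40 fewer payments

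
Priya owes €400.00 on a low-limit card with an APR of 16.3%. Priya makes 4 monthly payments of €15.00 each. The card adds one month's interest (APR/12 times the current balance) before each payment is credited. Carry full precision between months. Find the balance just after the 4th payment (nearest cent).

Monthly rate r = 16.3%/12 = 1.35833% = 0.0135833.
Each month: B ← B·(1+r) − €15.00.
Month 1: interest €5.43; balance after payment €390.43.
Month 2: interest €5.30; balance after payment €380.74.
Month 3: interest €5.17; balance after payment €370.91.
Month 4: interest €5.04; balance after payment €360.95.

€360.95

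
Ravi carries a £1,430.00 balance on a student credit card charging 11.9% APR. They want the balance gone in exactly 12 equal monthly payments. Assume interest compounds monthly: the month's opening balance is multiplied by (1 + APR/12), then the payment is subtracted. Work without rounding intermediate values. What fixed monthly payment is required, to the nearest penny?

£126.99

Monthly rate r = 11.9%/12 = 0.991667% = 0.00991667.
Level-payment amortization: P = B₀·r / (1 − (1+r)^(−n)) = 1430.00·0.00991667 / (1 − 1.00992^(−12)).
Denominator 1 − (1+r)^(−12) = 0.111671641.
P = 14.1808 / 0.111671641 ≈ 126.99.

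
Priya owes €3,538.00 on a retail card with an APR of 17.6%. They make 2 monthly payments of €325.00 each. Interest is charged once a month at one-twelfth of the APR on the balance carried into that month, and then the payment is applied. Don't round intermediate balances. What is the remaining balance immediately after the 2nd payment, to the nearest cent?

Monthly rate r = 17.6%/12 = 1.46667% = 0.0146667.
Each month: B ← B·(1+r) − €325.00.
Month 1: interest €51.89; balance after payment €3,264.89.
Month 2: interest €47.89; balance after payment €2,987.78.

€2,987.78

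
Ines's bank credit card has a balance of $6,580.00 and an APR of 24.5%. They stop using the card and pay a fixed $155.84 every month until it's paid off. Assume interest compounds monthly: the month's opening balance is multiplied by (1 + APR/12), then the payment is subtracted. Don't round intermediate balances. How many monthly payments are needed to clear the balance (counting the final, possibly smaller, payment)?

Monthly rate r = 24.5%/12 = 2.04167% = 0.0204167.
Recurrence: B ← B·(1+r) − $155.84.
Month 1: interest $134.34; balance after payment $6,558.50.
Month 2: interest $133.90; balance after payment $6,536.56.
Closed form: n = −ln(1 − rB₀/P)/ln(1+r) = −ln(0.13795)/ln(1.02042) ≈ 98.009, so the balance reaches zero during payment 99.

99 payments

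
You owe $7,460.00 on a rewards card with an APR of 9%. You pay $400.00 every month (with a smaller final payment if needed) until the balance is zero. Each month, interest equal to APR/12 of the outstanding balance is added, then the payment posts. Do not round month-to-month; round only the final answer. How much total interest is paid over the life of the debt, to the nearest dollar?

Monthly rate r = 9%/12 = 0.75% = 0.0075.
Payoff takes n = ⌈−ln(1 − rB₀/P)/ln(1+r)⌉ = ⌈20.166⌉ = 21 payments; the last is $66.44.
Total paid = 20·$400.00 + $66.44 = $8,066.44.
Total interest = total paid − principal = $8,066.44 − $7,460.00 = $606.44.

$606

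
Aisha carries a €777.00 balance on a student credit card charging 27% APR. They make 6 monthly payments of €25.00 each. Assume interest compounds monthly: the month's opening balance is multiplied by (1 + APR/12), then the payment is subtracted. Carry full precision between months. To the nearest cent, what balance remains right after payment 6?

€729.28

Monthly rate r = 27%/12 = 2.25% = 0.0225.
Each month: B ← B·(1+r) − €25.00.
Month 1: interest €17.48; balance after payment €769.48.
Month 2: interest €17.31; balance after payment €761.80.
Month 3: interest €17.14; balance after payment €753.94.
Month 4: interest €16.96; balance after payment €745.90.
Month 5: interest €16.78; balance after payment €737.68.
Month 6: interest €16.60; balance after payment €729.28.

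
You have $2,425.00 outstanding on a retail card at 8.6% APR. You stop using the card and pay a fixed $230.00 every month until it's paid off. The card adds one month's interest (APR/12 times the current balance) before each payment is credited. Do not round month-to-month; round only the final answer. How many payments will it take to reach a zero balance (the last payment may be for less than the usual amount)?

Monthly rate r = 8.6%/12 = 0.716667% = 0.00716667.
Recurrence: B ← B·(1+r) − $230.00.
Month 1: interest $17.38; balance after payment $2,212.38.
Month 2: interest $15.86; balance after payment $1,998.23.
Closed form: n = −ln(1 − rB₀/P)/ln(1+r) = −ln(0.92444)/ln(1.00717) ≈ 11.002, so the balance reaches zero during payment 12.

12 months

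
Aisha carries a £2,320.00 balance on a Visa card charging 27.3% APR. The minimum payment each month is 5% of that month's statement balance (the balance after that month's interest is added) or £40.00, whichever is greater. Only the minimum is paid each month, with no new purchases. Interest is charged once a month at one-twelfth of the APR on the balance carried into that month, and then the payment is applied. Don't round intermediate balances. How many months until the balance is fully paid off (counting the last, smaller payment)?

Monthly rate r = 27.3%/12 = 2.275% = 0.02275.
While 5% of the post-interest balance exceeds £40.00, each month B ← (B·(1+r))·(1 − 0.05), i.e. B shrinks by the factor (1+r)·0.95 = 0.97161.
This holds for months 1–38. Entering month 39 the balance is £776.65; 5% of the post-interest balance is now below £40.00, so the flat £40.00 minimum applies from here.
From month 39 a fixed £40.00 at rate r clears £776.65 in 26 more payments. Total: 38 + 26 = 64 months.

64 months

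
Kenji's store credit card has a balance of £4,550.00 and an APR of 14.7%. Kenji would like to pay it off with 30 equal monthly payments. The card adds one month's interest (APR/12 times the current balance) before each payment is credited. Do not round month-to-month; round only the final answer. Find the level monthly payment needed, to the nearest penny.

£182.16

Monthly rate r = 14.7%/12 = 1.225% = 0.01225.
Level-payment amortization: P = B₀·r / (1 − (1+r)^(−n)) = 4550.00·0.01225 / (1 − 1.01225^(−30)).
Denominator 1 − (1+r)^(−30) = 0.305988868.
P = 55.7375 / 0.305988868 ≈ 182.16.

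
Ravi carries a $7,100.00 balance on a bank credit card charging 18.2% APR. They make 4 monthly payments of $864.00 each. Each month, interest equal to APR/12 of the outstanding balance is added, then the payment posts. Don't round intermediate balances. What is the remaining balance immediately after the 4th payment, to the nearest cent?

$4,005.21

Monthly rate r = 18.2%/12 = 1.51667% = 0.0151667.
Each month: B ← B·(1+r) − $864.00.
Month 1: interest $107.68; balance after payment $6,343.68.
Month 2: interest $96.21; balance after payment $5,575.90.
Month 3: interest $84.57; balance after payment $4,796.46.
Month 4: interest $72.75; balance after payment $4,005.21.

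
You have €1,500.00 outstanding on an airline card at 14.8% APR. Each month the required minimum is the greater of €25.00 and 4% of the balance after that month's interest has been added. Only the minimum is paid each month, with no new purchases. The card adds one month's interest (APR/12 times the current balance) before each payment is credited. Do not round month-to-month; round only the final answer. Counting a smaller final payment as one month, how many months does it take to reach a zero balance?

61 months

Monthly rate r = 14.8%/12 = 1.23333% = 0.0123333.
While 4% of the post-interest balance exceeds €25.00, each month B ← (B·(1+r))·(1 − 0.04), i.e. B shrinks by the factor (1+r)·0.96 = 0.97184.
This holds for months 1–32. Entering month 33 the balance is €601.35; 4% of the post-interest balance is now below €25.00, so the flat €25.00 minimum applies from here.
From month 33 a fixed €25.00 at rate r clears €601.35 in 29 more payments. Total: 32 + 29 = 61 months.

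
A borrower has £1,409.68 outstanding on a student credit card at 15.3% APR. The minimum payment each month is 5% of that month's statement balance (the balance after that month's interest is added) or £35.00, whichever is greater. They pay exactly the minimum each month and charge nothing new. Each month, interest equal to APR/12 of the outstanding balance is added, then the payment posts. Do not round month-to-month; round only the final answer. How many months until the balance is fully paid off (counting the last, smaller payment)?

Monthly rate r = 15.3%/12 = 1.275% = 0.01275.
While 5% of the post-interest balance exceeds £35.00, each month B ← (B·(1+r))·(1 − 0.05), i.e. B shrinks by the factor (1+r)·0.95 = 0.96211.
This holds for months 1–19. Entering month 20 the balance is £676.72; 5% of the post-interest balance is now below £35.00, so the flat £35.00 minimum applies from here.
From month 20 a fixed £35.00 at rate r clears £676.72 in 23 more payments. Total: 19 + 23 = 42 months.

42 months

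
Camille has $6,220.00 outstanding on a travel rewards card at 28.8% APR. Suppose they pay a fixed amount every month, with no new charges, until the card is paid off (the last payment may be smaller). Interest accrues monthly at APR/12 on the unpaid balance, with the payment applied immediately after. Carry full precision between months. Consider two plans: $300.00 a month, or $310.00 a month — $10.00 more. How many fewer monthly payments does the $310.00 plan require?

2 fewer payments

Monthly rate r = 28.8%/12 = 2.4% = 0.024.
At $300.00/mo: n = ⌈−ln(1 − rB₀/P)/ln(1+r)⌉ = 30 payments (last $7.41); total interest = total paid − $6,220.00 = $2,487.41.
At $310.00/mo: 28 payments (last $217.26); total interest $2,367.26.
Payments saved = 30 − 28 = 2.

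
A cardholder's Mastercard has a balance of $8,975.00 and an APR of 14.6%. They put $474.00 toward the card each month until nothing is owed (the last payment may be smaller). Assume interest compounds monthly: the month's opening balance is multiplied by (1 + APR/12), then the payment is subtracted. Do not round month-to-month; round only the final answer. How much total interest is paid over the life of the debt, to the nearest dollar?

$1,289

Monthly rate r = 14.6%/12 = 1.21667% = 0.0121667.
Payoff takes n = ⌈−ln(1 − rB₀/P)/ln(1+r)⌉ = ⌈21.652⌉ = 22 payments; the last is $309.84.
Total paid = 21·$474.00 + $309.84 = $10,263.84.
Total interest = total paid − principal = $10,263.84 − $8,975.00 = $1,288.84.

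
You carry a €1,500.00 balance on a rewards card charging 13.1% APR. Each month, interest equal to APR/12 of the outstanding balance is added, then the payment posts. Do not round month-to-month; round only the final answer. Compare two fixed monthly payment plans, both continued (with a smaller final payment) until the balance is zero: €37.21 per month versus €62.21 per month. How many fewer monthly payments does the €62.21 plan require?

Monthly rate r = 13.1%/12 = 1.09167% = 0.0109167.
At €37.21/mo: n = ⌈−ln(1 − rB₀/P)/ln(1+r)⌉ = 54 payments (last €15.45); total interest = total paid − €1,500.00 = €487.58.
At €62.21/mo: 29 payments (last €8.39); total interest €250.27.
Payments saved = 54 − 29 = 25.

25 fewer payments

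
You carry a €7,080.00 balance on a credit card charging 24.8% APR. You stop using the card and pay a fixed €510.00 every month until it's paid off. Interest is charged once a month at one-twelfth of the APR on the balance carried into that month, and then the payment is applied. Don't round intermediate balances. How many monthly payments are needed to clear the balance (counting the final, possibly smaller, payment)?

Monthly rate r = 24.8%/12 = 2.06667% = 0.0206667.
Recurrence: B ← B·(1+r) − €510.00.
Month 1: interest €146.32; balance after payment €6,716.32.
Month 2: interest €138.80; balance after payment €6,345.12.
Closed form: n = −ln(1 − rB₀/P)/ln(1+r) = −ln(0.7131)/ln(1.02067) ≈ 16.530, so the balance reaches zero during payment 17.

17 payments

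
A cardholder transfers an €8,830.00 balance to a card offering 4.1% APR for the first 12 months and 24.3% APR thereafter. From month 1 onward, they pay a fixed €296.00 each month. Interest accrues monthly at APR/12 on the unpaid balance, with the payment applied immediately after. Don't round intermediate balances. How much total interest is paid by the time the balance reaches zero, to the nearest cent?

Promo months 1–12 at r₀ = 4.1%/12 = 0.00341667; months 13+ at r₁ = 24.3%/12 = 0.02025.
After month 12: iterate B ← B·(1+r₀) − €296.00 for 12 months → €5,579.40.
Then at r₁ with €296.00/mo: n₂ = −ln(1 − r₁·B/P)/ln(1+r₁) ≈ 23.98 → 24 more payments.
Total paid = 35·€296.00 + €290.66 = €10,650.66; interest = €10,650.66 − €8,830.00 = €1,820.66.

€1,820.66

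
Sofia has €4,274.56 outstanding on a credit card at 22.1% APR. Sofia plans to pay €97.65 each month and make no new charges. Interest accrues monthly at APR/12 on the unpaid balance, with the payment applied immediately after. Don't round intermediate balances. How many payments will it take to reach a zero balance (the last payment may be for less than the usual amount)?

Monthly rate r = 22.1%/12 = 1.84167% = 0.0184167.
Recurrence: B ← B·(1+r) − €97.65.
Month 1: interest €78.72; balance after payment €4,255.63.
Month 2: interest €78.37; balance after payment €4,236.36.
Closed form: n = −ln(1 − rB₀/P)/ln(1+r) = −ln(0.19382)/ln(1.01842) ≈ 89.912, so the balance reaches zero during payment 90.

90 months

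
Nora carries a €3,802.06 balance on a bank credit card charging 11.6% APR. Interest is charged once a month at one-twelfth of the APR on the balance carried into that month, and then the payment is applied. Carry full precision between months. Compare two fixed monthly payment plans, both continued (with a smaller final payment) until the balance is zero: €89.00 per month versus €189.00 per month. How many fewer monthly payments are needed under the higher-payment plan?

Monthly rate r = 11.6%/12 = 0.966667% = 0.00966667.
At €89.00/mo: n = ⌈−ln(1 − rB₀/P)/ln(1+r)⌉ = 56 payments (last €32.90); total interest = total paid − €3,802.06 = €1,125.84.
At €189.00/mo: 23 payments (last €90.58); total interest €446.52.
Payments saved = 56 − 23 = 33.

33 fewer payments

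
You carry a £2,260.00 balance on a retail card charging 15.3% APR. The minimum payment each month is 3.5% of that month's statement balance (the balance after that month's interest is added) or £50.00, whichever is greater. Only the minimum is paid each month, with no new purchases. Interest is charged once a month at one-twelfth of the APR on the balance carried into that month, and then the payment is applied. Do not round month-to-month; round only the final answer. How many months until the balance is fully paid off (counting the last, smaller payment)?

Monthly rate r = 15.3%/12 = 1.275% = 0.01275.
While 3.5% of the post-interest balance exceeds £50.00, each month B ← (B·(1+r))·(1 − 0.035), i.e. B shrinks by the factor (1+r)·0.965 = 0.9773.
This holds for months 1–21. Entering month 22 the balance is £1,395.50; 3.5% of the post-interest balance is now below £50.00, so the flat £50.00 minimum applies from here.
From month 22 a fixed £50.00 at rate r clears £1,395.50 in 35 more payments. Total: 21 + 35 = 56 months.

56 months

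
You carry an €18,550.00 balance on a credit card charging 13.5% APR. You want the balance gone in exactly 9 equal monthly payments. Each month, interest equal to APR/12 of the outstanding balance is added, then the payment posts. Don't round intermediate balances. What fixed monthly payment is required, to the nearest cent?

€2,178.78

Monthly rate r = 13.5%/12 = 1.125% = 0.01125.
Level-payment amortization: P = B₀·r / (1 − (1+r)^(−n)) = 18550.00·0.01125 / (1 − 1.01125^(−9)).
Denominator 1 − (1+r)^(−9) = 0.0957819162.
P = 208.688 / 0.0957819162 ≈ 2178.78.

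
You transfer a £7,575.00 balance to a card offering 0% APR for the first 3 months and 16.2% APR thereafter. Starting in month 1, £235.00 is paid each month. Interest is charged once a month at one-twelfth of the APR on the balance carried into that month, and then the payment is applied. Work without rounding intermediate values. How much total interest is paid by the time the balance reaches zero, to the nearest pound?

£1,927

Promo months 1–3 at r₀ = 0%/12 = 0; months 4+ at r₁ = 16.2%/12 = 0.0135.
After month 3 (no interest yet): B = £7,575.00 − 3·£235.00 = £6,870.00.
Then at r₁ with £235.00/mo: n₂ = −ln(1 − r₁·B/P)/ln(1+r₁) ≈ 37.43 → 38 more payments.
Total paid = 40·£235.00 + £102.13 = £9,502.13; interest = £9,502.13 − £7,575.00 = £1,927.13.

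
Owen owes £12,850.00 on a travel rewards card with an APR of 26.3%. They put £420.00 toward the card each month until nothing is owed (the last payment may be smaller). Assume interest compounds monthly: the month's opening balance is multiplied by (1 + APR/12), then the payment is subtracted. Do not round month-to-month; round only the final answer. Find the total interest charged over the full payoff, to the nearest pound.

£8,661

Monthly rate r = 26.3%/12 = 2.19167% = 0.0219167.
Payoff takes n = ⌈−ln(1 − rB₀/P)/ln(1+r)⌉ = ⌈51.214⌉ = 52 payments; the last is £90.66.
Total paid = 51·£420.00 + £90.66 = £21,510.66.
Total interest = total paid − principal = £21,510.66 − £12,850.00 = £8,660.66.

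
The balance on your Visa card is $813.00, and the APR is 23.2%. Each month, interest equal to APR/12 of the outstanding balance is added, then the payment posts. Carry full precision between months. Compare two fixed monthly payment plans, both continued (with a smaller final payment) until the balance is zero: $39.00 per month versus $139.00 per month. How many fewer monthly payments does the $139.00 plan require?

Monthly rate r = 23.2%/12 = 1.93333% = 0.0193333.
At $39.00/mo: n = ⌈−ln(1 − rB₀/P)/ln(1+r)⌉ = 27 payments (last $36.71); total interest = total paid − $813.00 = $237.71.
At $139.00/mo: 7 payments (last $37.33); total interest $58.33.
Payments saved = 27 − 7 = 20.

20 fewer payments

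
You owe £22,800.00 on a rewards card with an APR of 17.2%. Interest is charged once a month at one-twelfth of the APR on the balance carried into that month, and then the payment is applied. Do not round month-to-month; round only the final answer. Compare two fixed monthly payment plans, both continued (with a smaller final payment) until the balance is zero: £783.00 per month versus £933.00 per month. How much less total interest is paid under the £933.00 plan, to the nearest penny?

Monthly rate r = 17.2%/12 = 1.43333% = 0.0143333.
At £783.00/mo: n = ⌈−ln(1 − rB₀/P)/ln(1+r)⌉ = 38 payments (last £750.28); total interest = total paid − £22,800.00 = £6,921.28.
At £933.00/mo: 31 payments (last £279.87); total interest £5,469.87.
Interest saved = £6,921.28 − £5,469.87 = £1,451.41.

£1,451.41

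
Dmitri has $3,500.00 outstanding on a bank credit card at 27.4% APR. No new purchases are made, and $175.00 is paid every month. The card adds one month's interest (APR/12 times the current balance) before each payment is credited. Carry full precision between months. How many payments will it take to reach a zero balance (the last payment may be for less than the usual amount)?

28 payments

Monthly rate r = 27.4%/12 = 2.28333% = 0.0228333.
Recurrence: B ← B·(1+r) − $175.00.
Month 1: interest $79.92; balance after payment $3,404.92.
Month 2: interest $77.75; balance after payment $3,307.66.
Closed form: n = −ln(1 − rB₀/P)/ln(1+r) = −ln(0.54333)/ln(1.02283) ≈ 27.021, so the balance reaches zero during payment 28.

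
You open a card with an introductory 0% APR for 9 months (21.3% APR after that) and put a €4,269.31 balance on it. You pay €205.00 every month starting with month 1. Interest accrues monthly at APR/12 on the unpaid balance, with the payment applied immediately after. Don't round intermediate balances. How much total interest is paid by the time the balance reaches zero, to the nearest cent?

€321.31

Promo months 1–9 at r₀ = 0%/12 = 0; months 10+ at r₁ = 21.3%/12 = 0.01775.
After month 9 (no interest yet): B = €4,269.31 − 9·€205.00 = €2,424.31.
Then at r₁ with €205.00/mo: n₂ = −ln(1 − r₁·B/P)/ln(1+r₁) ≈ 13.39 → 14 more payments.
Total paid = 22·€205.00 + €80.62 = €4,590.62; interest = €4,590.62 − €4,269.31 = €321.31.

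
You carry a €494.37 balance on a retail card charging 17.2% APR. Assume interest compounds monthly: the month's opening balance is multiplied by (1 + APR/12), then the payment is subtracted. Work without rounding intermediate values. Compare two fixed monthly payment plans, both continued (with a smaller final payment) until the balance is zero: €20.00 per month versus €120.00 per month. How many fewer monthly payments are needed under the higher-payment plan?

26 fewer payments

Monthly rate r = 17.2%/12 = 1.43333% = 0.0143333.
At €20.00/mo: n = ⌈−ln(1 − rB₀/P)/ln(1+r)⌉ = 31 payments (last €14.74); total interest = total paid − €494.37 = €120.37.
At €120.00/mo: 5 payments (last €33.38); total interest €19.01.
Payments saved = 31 − 5 = 26.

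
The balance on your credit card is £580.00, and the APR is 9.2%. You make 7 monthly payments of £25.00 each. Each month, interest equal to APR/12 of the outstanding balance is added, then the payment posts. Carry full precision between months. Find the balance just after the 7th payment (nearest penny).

Monthly rate r = 9.2%/12 = 0.766667% = 0.00766667.
Each month: B ← B·(1+r) − £25.00.
Month 1: interest £4.45; balance after payment £559.45.
Month 2: interest £4.29; balance after payment £538.74.
Month 3: interest £4.13; balance after payment £517.87.
Month 4: interest £3.97; balance after payment £496.84.
Month 5: interest £3.81; balance after payment £475.65.
Month 6: interest £3.65; balance after payment £454.29.
Month 7: interest £3.48; balance after payment £432.77.

£432.77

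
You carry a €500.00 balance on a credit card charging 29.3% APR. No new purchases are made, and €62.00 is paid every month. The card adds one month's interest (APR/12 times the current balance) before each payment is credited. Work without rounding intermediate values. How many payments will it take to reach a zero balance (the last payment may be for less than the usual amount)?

Monthly rate r = 29.3%/12 = 2.44167% = 0.0244167.
Recurrence: B ← B·(1+r) − €62.00.
Month 1: interest €12.21; balance after payment €450.21.
Month 2: interest €10.99; balance after payment €399.20.
Closed form: n = −ln(1 − rB₀/P)/ln(1+r) = −ln(0.80309)/ln(1.02442) ≈ 9.090, so the balance reaches zero during payment 10.

10 payments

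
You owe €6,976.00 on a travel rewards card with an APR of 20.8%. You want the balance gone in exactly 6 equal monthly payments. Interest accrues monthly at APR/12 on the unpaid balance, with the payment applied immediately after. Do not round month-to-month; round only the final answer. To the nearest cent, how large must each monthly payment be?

Monthly rate r = 20.8%/12 = 1.73333% = 0.0173333.
Level-payment amortization: P = B₀·r / (1 − (1+r)^(−n)) = 6976.00·0.0173333 / (1 − 1.01733^(−6)).
Denominator 1 − (1+r)^(−6) = 0.0979713066.
P = 120.917 / 0.0979713066 ≈ 1234.21.

€1,234.21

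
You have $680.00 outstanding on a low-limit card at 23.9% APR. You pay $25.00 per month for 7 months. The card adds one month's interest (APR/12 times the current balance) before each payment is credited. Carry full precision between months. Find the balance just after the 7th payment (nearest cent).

Monthly rate r = 23.9%/12 = 1.99167% = 0.0199167.
Each month: B ← B·(1+r) − $25.00.
Month 1: interest $13.54; balance after payment $668.54.
Month 2: interest $13.32; balance after payment $656.86.
Month 3: interest $13.08; balance after payment $644.94.
Month 4: interest $12.85; balance after payment $632.79.
Month 5: interest $12.60; balance after payment $620.39.
Month 6: interest $12.36; balance after payment $607.75.
Month 7: interest $12.10; balance after payment $594.85.

$594.85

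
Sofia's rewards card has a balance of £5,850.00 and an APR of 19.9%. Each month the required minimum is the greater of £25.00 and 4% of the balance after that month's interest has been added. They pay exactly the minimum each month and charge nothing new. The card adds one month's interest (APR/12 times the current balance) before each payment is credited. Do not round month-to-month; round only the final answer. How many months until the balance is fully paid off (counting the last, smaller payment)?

Monthly rate r = 19.9%/12 = 1.65833% = 0.0165833.
While 4% of the post-interest balance exceeds £25.00, each month B ← (B·(1+r))·(1 − 0.04), i.e. B shrinks by the factor (1+r)·0.96 = 0.97592.
This holds for months 1–93. Entering month 94 the balance is £606.29; 4% of the post-interest balance is now below £25.00, so the flat £25.00 minimum applies from here.
From month 94 a fixed £25.00 at rate r clears £606.29 in 32 more payments. Total: 93 + 32 = 125 months.

125 months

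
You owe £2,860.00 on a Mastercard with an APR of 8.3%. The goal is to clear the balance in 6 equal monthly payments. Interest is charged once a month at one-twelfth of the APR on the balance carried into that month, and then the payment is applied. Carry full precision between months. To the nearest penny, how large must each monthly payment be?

£488.27

Monthly rate r = 8.3%/12 = 0.691667% = 0.00691667.
Level-payment amortization: P = B₀·r / (1 − (1+r)^(−n)) = 2860.00·0.00691667 / (1 − 1.00692^(−6)).
Denominator 1 − (1+r)^(−6) = 0.0405135999.
P = 19.7817 / 0.0405135999 ≈ 488.27.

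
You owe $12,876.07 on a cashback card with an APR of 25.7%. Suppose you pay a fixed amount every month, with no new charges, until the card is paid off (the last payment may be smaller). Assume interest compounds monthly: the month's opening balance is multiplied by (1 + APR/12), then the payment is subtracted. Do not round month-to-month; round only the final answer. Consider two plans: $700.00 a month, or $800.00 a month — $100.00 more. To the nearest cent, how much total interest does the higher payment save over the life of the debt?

$587.27

Monthly rate r = 25.7%/12 = 2.14167% = 0.0214167.
At $700.00/mo: n = ⌈−ln(1 − rB₀/P)/ln(1+r)⌉ = 24 payments (last $444.51); total interest = total paid − $12,876.07 = $3,668.44.
At $800.00/mo: 20 payments (last $757.24); total interest $3,081.17.
Interest saved = $3,668.44 − $3,081.17 = $587.27.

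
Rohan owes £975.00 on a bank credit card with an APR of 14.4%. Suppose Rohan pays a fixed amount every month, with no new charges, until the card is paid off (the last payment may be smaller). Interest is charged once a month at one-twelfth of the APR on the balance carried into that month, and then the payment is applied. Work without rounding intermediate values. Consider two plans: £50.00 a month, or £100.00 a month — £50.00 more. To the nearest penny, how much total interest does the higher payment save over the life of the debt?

Monthly rate r = 14.4%/12 = 1.2% = 0.012.
At £50.00/mo: n = ⌈−ln(1 − rB₀/P)/ln(1+r)⌉ = 23 payments (last £17.44); total interest = total paid − £975.00 = £142.44.
At £100.00/mo: 11 payments (last £43.27); total interest £68.27.
Interest saved = £142.44 − £68.27 = £74.17.

£74.17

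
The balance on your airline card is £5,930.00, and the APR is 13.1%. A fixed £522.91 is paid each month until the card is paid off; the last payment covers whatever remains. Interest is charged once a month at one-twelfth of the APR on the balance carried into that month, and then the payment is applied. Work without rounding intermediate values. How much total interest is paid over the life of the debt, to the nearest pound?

£435

Monthly rate r = 13.1%/12 = 1.09167% = 0.0109167.
Payoff takes n = ⌈−ln(1 − rB₀/P)/ln(1+r)⌉ = ⌈12.172⌉ = 13 payments; the last is £90.46.
Total paid = 12·£522.91 + £90.46 = £6,365.38.
Total interest = total paid − principal = £6,365.38 − £5,930.00 = £435.38.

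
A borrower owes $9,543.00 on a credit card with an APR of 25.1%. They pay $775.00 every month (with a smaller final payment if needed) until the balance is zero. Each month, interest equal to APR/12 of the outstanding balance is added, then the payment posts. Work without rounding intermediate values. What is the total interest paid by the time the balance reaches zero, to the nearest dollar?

Monthly rate r = 25.1%/12 = 2.09167% = 0.0209167.
Payoff takes n = ⌈−ln(1 − rB₀/P)/ln(1+r)⌉ = ⌈14.386⌉ = 15 payments; the last is $301.34.
Total paid = 14·$775.00 + $301.34 = $11,151.34.
Total interest = total paid − principal = $11,151.34 − $9,543.00 = $1,608.34.

$1,608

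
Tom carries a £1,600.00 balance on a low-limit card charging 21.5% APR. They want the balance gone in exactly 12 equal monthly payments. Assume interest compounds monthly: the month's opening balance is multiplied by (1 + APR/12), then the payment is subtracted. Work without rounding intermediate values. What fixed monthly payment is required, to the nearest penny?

£149.37

Monthly rate r = 21.5%/12 = 1.79167% = 0.0179167.
Level-payment amortization: P = B₀·r / (1 − (1+r)^(−n)) = 1600.00·0.0179167 / (1 − 1.01792^(−12)).
Denominator 1 − (1+r)^(−12) = 0.191921975.
P = 28.6667 / 0.191921975 ≈ 149.37.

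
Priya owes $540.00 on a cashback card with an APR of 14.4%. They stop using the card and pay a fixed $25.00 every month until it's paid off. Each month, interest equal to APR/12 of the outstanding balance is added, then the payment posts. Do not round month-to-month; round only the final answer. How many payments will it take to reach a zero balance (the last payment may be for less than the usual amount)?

Monthly rate r = 14.4%/12 = 1.2% = 0.012.
Recurrence: B ← B·(1+r) − $25.00.
Month 1: interest $6.48; balance after payment $521.48.
Month 2: interest $6.26; balance after payment $502.74.
Closed form: n = −ln(1 − rB₀/P)/ln(1+r) = −ln(0.7408)/ln(1.012) ≈ 25.152, so the balance reaches zero during payment 26.

26 payments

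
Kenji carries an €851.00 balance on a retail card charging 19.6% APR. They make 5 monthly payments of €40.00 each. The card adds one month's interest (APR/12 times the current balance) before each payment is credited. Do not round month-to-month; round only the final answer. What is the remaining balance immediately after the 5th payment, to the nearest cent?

Monthly rate r = 19.6%/12 = 1.63333% = 0.0163333.
Each month: B ← B·(1+r) − €40.00.
Month 1: interest €13.90; balance after payment €824.90.
Month 2: interest €13.47; balance after payment €798.37.
Month 3: interest €13.04; balance after payment €771.41.
Month 4: interest €12.60; balance after payment €744.01.
Month 5: interest €12.15; balance after payment €716.17.

€716.17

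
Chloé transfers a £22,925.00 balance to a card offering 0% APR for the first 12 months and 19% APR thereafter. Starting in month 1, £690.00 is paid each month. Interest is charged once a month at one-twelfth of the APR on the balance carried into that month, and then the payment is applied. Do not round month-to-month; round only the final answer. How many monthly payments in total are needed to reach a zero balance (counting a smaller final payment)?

39 months

Promo months 1–12 at r₀ = 0%/12 = 0; months 13+ at r₁ = 19%/12 = 0.0158333.
After month 12 (no interest yet): B = £22,925.00 − 12·£690.00 = £14,645.00.
Then at r₁ with £690.00/mo: n₂ = −ln(1 − r₁·B/P)/ln(1+r₁) ≈ 26.07 → 27 more payments.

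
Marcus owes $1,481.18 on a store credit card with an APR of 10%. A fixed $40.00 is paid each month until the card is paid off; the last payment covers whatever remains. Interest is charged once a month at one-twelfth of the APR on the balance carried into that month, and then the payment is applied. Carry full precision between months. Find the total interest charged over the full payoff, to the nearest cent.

Monthly rate r = 10%/12 = 0.833333% = 0.00833333.
Payoff takes n = ⌈−ln(1 − rB₀/P)/ln(1+r)⌉ = ⌈44.465⌉ = 45 payments; the last is $18.64.
Total paid = 44·$40.00 + $18.64 = $1,778.64.
Total interest = total paid − principal = $1,778.64 − $1,481.18 = $297.46.

$297.46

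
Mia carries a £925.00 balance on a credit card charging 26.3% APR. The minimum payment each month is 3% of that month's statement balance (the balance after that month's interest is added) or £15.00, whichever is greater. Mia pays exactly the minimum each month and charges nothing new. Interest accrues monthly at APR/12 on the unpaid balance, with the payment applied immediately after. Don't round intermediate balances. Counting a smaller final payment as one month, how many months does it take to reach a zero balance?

131 months

Monthly rate r = 26.3%/12 = 2.19167% = 0.0219167.
While 3% of the post-interest balance exceeds £15.00, each month B ← (B·(1+r))·(1 − 0.03), i.e. B shrinks by the factor (1+r)·0.97 = 0.99126.
This holds for months 1–73. Entering month 74 the balance is £487.31; 3% of the post-interest balance is now below £15.00, so the flat £15.00 minimum applies from here.
From month 74 a fixed £15.00 at rate r clears £487.31 in 58 more payments. Total: 73 + 58 = 131 months.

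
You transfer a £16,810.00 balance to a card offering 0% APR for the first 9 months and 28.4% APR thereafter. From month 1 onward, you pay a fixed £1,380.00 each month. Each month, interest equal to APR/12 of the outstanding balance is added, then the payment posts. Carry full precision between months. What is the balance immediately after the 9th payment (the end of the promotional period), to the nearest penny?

£4,390.00

Promo months 1–9 at r₀ = 0%/12 = 0; months 10+ at r₁ = 28.4%/12 = 0.0236667.
After month 9 (no interest yet): B = £16,810.00 − 9·£1,380.00 = £4,390.00.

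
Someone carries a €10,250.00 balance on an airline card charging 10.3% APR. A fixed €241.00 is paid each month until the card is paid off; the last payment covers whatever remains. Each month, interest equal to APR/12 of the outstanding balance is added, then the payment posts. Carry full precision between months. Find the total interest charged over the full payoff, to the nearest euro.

€2,558

Monthly rate r = 10.3%/12 = 0.858333% = 0.00858333.
Payoff takes n = ⌈−ln(1 − rB₀/P)/ln(1+r)⌉ = ⌈53.146⌉ = 54 payments; the last is €35.30.
Total paid = 53·€241.00 + €35.30 = €12,808.30.
Total interest = total paid − principal = €12,808.30 − €10,250.00 = €2,558.30.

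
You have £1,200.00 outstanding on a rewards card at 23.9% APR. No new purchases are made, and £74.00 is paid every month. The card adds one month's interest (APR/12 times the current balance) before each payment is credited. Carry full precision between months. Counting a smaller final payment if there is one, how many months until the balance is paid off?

Monthly rate r = 23.9%/12 = 1.99167% = 0.0199167.
Recurrence: B ← B·(1+r) − £74.00.
Month 1: interest £23.90; balance after payment £1,149.90.
Month 2: interest £22.90; balance after payment £1,098.80.
Closed form: n = −ln(1 − rB₀/P)/ln(1+r) = −ln(0.67703)/ln(1.01992) ≈ 19.778, so the balance reaches zero during payment 20.

20 months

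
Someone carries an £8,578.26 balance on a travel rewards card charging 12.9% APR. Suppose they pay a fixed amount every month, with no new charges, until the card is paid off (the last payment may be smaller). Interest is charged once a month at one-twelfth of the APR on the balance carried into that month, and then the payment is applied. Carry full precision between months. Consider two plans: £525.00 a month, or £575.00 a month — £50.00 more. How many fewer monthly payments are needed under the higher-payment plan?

Monthly rate r = 12.9%/12 = 1.075% = 0.01075.
At £525.00/mo: n = ⌈−ln(1 − rB₀/P)/ln(1+r)⌉ = 19 payments (last £34.19); total interest = total paid − £8,578.26 = £905.93.
At £575.00/mo: 17 payments (last £200.70); total interest £822.44.
Payments saved = 19 − 17 = 2.

2 fewer payments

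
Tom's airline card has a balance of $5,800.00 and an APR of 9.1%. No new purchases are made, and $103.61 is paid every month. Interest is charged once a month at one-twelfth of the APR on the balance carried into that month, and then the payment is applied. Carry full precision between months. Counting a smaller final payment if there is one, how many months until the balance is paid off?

74 months

Monthly rate r = 9.1%/12 = 0.758333% = 0.00758333.
Recurrence: B ← B·(1+r) − $103.61.
Month 1: interest $43.98; balance after payment $5,740.37.
Month 2: interest $43.53; balance after payment $5,680.29.
Closed form: n = −ln(1 − rB₀/P)/ln(1+r) = −ln(0.57549)/ln(1.00758) ≈ 73.137, so the balance reaches zero during payment 74.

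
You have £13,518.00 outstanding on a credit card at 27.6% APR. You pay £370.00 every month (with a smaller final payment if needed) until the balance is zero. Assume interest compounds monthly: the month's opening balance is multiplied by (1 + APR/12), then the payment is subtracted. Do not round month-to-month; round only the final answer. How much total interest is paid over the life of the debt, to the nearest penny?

£16,332.69

Monthly rate r = 27.6%/12 = 2.3% = 0.023.
Payoff takes n = ⌈−ln(1 − rB₀/P)/ln(1+r)⌉ = ⌈80.675⌉ = 81 payments; the last is £250.69.
Total paid = 80·£370.00 + £250.69 = £29,850.69.
Total interest = total paid − principal = £29,850.69 − £13,518.00 = £16,332.69.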